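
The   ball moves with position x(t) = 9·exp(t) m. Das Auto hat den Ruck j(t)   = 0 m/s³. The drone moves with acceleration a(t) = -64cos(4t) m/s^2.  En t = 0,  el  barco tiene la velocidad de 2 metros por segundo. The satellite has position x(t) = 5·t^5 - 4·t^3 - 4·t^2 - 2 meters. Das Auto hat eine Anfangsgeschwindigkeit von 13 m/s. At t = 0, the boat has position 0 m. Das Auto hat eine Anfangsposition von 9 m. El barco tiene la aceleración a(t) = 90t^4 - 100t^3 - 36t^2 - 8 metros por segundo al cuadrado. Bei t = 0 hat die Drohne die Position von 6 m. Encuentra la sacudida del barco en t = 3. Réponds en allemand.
Ausgehend von der Beschleunigung a(t) = 90·t^4 - 100·t^3 - 36·t^2 - 8, nehmen wir 1 Ableitung. Mit d/dt von a(t) finden wir j(t) = 360·t^3 - 300·t^2 - 72·t. Wir haben den Ruck j(t) = 360·t^3 - 300·t^2 - 72·t. Durch Einsetzen von t = 3: j(3) = 6804.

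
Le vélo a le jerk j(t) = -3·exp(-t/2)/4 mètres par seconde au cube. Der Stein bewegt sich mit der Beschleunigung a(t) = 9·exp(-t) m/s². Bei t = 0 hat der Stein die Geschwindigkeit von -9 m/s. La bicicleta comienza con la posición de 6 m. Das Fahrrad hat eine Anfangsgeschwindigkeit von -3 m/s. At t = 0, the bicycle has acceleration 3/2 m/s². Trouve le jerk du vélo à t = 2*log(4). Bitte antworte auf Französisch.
De l'équation du jerk j(t) = -3·exp(-t/2)/4, nous substituons t = 2*log(4) pour obtenir j = -3/16.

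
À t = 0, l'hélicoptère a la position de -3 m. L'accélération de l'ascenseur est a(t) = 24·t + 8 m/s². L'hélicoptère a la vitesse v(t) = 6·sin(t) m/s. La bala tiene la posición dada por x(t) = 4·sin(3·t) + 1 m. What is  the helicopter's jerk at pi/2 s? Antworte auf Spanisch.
Para resolver esto, necesitamos tomar 2 derivadas de nuestra ecuación de la velocidad v(t) = 6·sin(t). La derivada de la velocidad da la aceleración: a(t) = 6·cos(t). La derivada de la aceleración da la sacudida: j(t) = -6·sin(t). Usando j(t) = -6·sin(t) y sustituyendo t = pi/2, encontramos j = -6.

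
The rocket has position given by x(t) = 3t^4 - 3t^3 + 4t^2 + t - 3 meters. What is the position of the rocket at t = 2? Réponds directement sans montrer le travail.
The position at t = 2 is x = 39.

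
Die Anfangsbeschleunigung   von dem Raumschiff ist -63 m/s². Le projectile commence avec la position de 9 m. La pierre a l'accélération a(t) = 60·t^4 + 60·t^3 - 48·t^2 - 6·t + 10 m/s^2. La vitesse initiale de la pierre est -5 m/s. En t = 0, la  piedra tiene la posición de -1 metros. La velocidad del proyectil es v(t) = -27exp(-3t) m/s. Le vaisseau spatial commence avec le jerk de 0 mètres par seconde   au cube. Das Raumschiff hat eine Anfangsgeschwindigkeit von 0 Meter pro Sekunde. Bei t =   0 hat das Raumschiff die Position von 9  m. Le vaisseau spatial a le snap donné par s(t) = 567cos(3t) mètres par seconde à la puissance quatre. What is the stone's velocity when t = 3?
We need to integrate our acceleration equation a(t) = 60·t^4 + 60·t^3 - 48·t^2 - 6·t + 10 1 time. Finding the integral of a(t) and using v(0) = -5: v(t) = 12·t^5 + 15·t^4 - 16·t^3 - 3·t^2 + 10·t - 5. Using v(t) = 12·t^5 + 15·t^4 - 16·t^3 - 3·t^2 + 10·t - 5 and substituting t = 3, we find v = 3697.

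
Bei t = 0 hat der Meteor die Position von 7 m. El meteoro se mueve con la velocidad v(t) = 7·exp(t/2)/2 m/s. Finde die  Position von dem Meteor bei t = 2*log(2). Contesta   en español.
Para resolver esto, necesitamos tomar 1 integral de nuestra ecuación de la velocidad v(t) = 7·exp(t/2)/2. Tomando ∫v(t)dt y aplicando x(0) = 7, encontramos x(t) = 7·exp(t/2). Usando x(t) = 7·exp(t/2) y sustituyendo t = 2*log(2), encontramos x = 14.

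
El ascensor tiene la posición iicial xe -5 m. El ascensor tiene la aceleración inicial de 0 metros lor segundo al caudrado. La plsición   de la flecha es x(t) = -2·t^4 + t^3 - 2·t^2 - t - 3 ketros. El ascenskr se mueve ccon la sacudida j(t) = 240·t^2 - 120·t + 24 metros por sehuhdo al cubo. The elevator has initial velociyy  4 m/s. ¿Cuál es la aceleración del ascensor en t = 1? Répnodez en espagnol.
Debemos encontrar la integral de nuestra ecuación de la sacudida j(t) = 240·t^2 - 120·t + 24 1 vez. Tomando ∫j(t)dt y aplicando a(0) = 0, encontramos a(t) = 4·t·(20·t^2 - 15·t + 6). De la ecuación de la aceleración a(t) = 4·t·(20·t^2 - 15·t + 6), sustituimos t = 1 para obtener a = 44.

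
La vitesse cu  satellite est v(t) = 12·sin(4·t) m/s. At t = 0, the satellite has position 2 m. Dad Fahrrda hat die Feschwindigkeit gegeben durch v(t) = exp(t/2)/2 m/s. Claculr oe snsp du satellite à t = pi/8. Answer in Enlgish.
To solve this, we need to take 3 derivatives of our velocity equation v(t) = 12·sin(4·t). Differentiating velocity, we get acceleration: a(t) = 48·cos(4·t). Taking d/dt of a(t), we find j(t) = -192·sin(4·t). Differentiating jerk, we get snap: s(t) = -768·cos(4·t). From the given snap equation s(t) = -768·cos(4·t), we substitute t = pi/8 to get s = 0.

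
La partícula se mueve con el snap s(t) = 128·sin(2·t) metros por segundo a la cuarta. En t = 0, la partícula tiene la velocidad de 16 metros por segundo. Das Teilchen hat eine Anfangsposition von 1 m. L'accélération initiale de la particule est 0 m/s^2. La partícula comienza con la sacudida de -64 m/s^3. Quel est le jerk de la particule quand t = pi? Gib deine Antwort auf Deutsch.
Wir müssen unsere Gleichung für den Snap s(t) = 128·sin(2·t) 1-mal integrieren. Die Stammfunktion von dem Snap, mit j(0) = -64, ergibt den Ruck: j(t) = -64·cos(2·t). Mit j(t) = -64·cos(2·t) und Einsetzen von t = pi, finden wir j = -64.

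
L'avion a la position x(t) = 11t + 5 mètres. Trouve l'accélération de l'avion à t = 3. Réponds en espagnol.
Para resolver esto, necesitamos tomar 2 derivadas de nuestra ecuación de la posición x(t) = 11·t + 5. Derivando la posición, obtenemos la velocidad: v(t) = 11. Tomando d/dt de v(t), encontramos a(t) = 0. Usando a(t) = 0 y sustituyendo t = 3, encontramos a = 0.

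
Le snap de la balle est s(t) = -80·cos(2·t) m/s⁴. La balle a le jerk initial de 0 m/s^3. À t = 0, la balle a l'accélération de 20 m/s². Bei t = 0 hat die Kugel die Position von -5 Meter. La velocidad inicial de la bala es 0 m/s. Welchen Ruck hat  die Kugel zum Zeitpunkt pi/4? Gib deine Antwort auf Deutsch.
Um dies zu lösen, müssen wir 1 Stammfunktion unserer Gleichung für den Snap s(t) = -80·cos(2·t) finden. Durch Integration von dem Snap und Verwendung der Anfangsbedingung j(0) = 0, erhalten wir j(t) = -40·sin(2·t). Mit j(t) = -40·sin(2·t) und Einsetzen von t = pi/4, finden wir j = -40.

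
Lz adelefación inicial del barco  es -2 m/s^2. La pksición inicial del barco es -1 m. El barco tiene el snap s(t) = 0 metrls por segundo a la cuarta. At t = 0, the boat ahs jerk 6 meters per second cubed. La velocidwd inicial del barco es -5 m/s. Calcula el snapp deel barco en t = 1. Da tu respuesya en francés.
Nous avons le snap s(t) = 0. En substituant t = 1: s(1) = 0.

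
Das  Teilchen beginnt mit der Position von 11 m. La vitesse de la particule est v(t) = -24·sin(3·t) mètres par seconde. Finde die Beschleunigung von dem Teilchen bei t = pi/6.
Um dies zu lösen, müssen wir 1 Ableitung unserer Gleichung für die Geschwindigkeit v(t) = -24·sin(3·t) nehmen. Durch Ableiten von der Geschwindigkeit erhalten wir die Beschleunigung: a(t) = -72·cos(3·t). Aus der Gleichung für die Beschleunigung a(t) = -72·cos(3·t), setzen wir t = pi/6 ein und erhalten a = 0.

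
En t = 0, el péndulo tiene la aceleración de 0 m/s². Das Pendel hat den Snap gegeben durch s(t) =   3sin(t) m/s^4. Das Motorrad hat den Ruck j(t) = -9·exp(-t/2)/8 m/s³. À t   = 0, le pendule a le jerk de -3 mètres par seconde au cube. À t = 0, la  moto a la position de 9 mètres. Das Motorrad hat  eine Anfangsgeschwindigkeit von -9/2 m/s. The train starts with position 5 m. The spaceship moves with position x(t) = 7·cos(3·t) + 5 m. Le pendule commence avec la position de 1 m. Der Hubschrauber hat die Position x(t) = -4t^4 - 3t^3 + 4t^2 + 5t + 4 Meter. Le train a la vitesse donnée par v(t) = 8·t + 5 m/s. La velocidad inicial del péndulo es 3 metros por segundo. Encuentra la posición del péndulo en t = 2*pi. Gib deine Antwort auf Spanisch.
Para resolver esto, necesitamos tomar 4 antiderivadas de nuestra ecuación del snap s(t) = 3·sin(t). La integral del snap es la sacudida. Usando j(0) = -3, obtenemos j(t) = -3·cos(t). Tomando ∫j(t)dt y aplicando a(0) = 0, encontramos a(t) = -3·sin(t). Integrando la aceleración y usando la condición inicial v(0) = 3, obtenemos v(t) = 3·cos(t). La antiderivada de la velocidad, con x(0) = 1, da la posición: x(t) = 3·sin(t) + 1. De la ecuación de la posición x(t) = 3·sin(t) + 1, sustituimos t = 2*pi para obtener x = 1.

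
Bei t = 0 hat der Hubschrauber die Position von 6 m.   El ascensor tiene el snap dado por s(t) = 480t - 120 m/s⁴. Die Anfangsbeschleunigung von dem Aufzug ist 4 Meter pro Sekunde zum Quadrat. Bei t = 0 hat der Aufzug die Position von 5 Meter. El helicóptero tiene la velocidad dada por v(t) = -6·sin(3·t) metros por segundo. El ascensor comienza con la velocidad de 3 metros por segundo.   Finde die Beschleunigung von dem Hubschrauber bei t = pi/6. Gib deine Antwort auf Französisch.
Nous devons dériver notre équation de la vitesse v(t) = -6·sin(3·t) 1 fois. La dérivée de la vitesse donne l'accélération: a(t) = -18·cos(3·t). Nous avons l'accélération a(t) = -18·cos(3·t). En substituant t = pi/6: a(pi/6) = 0.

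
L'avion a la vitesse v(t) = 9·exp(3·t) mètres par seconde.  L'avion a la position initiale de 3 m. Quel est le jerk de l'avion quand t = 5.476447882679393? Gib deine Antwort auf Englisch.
Starting from velocity v(t) = 9·exp(3·t), we take 2 derivatives. Taking d/dt of v(t), we find a(t) = 27·exp(3·t). The derivative of acceleration gives jerk: j(t) = 81·exp(3·t). Using j(t) = 81·exp(3·t) and substituting t = 5.476447882679393, we find j = 1105753458.78909.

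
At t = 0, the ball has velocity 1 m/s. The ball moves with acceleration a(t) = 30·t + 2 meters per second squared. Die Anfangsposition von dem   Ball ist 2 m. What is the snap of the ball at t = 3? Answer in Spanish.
Para resolver esto, necesitamos tomar 2 derivadas de nuestra ecuación de la aceleración a(t) = 30·t + 2. Derivando la aceleración, obtenemos la sacudida: j(t) = 30. Tomando d/dt de j(t), encontramos s(t) = 0. De la ecuación del snap s(t) = 0, sustituimos t = 3 para obtener s = 0.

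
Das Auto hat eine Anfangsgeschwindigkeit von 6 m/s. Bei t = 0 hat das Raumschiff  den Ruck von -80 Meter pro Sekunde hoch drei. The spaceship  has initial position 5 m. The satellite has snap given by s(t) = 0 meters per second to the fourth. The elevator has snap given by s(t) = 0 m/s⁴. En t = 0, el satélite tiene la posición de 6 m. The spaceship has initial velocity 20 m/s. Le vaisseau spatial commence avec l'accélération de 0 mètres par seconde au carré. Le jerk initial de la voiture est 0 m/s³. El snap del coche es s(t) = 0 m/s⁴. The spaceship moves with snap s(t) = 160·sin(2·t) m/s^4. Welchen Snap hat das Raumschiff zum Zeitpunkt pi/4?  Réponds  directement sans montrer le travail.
Die Antwort ist 160.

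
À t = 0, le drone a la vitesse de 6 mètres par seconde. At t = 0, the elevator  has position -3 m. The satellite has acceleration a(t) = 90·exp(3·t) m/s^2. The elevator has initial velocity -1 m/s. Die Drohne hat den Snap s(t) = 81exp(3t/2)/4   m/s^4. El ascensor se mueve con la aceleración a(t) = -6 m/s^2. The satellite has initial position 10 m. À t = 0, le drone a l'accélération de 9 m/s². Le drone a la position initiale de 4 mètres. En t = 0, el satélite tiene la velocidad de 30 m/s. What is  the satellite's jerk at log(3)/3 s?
To solve this, we need to take 1 derivative of our acceleration equation a(t) = 90·exp(3·t). Differentiating acceleration, we get jerk: j(t) = 270·exp(3·t). From the given jerk equation j(t) = 270·exp(3·t), we substitute t = log(3)/3 to get j = 810.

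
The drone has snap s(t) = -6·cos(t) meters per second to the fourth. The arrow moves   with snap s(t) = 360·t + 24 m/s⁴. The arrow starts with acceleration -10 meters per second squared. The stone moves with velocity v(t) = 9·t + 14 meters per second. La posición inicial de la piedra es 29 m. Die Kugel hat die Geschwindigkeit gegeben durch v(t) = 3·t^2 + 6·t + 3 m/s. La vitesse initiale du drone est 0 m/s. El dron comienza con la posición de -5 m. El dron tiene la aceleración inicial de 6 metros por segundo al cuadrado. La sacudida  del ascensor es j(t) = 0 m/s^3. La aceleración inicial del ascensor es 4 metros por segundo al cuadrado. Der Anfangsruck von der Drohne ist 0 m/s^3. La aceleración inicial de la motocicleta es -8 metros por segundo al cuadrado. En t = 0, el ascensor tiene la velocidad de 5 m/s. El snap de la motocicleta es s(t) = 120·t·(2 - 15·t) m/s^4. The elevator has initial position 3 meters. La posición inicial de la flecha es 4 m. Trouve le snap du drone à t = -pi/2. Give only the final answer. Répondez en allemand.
Der Snap bei t = -pi/2 ist s = 0.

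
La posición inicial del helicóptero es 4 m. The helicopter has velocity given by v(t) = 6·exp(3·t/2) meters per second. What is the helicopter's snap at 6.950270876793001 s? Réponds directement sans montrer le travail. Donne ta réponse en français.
À t = 6.950270876793001, s = 682529.554733190.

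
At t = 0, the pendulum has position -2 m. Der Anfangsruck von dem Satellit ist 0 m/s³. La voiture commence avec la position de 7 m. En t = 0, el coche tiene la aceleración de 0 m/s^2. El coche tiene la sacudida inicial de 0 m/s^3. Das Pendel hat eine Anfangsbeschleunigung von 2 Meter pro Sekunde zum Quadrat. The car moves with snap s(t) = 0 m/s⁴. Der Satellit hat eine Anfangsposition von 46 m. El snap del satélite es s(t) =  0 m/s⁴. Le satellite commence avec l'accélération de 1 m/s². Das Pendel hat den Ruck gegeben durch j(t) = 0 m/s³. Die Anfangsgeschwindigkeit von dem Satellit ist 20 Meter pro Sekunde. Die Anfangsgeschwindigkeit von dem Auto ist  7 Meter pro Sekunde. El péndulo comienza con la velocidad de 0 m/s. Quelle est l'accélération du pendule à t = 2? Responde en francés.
Pour résoudre ceci, nous devons prendre 1 intégrale de notre équation du jerk j(t) = 0. La primitive du jerk, avec a(0) = 2, donne l'accélération: a(t) = 2. Nous avons l'accélération a(t) = 2. En substituant t = 2: a(2) = 2.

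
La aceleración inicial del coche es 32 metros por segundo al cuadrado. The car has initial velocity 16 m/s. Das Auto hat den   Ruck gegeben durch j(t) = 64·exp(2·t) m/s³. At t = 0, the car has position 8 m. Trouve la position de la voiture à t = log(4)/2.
Nous devons intégrer notre équation du jerk j(t) = 64·exp(2·t) 3 fois. La primitive du jerk est l'accélération. En utilisant a(0) = 32, nous obtenons a(t) = 32·exp(2·t). En intégrant l'accélération et en utilisant la condition initiale v(0) = 16, nous obtenons v(t) = 16·exp(2·t). En intégrant la vitesse et en utilisant la condition initiale x(0) = 8, nous obtenons x(t) = 8·exp(2·t). Nous avons la position x(t) = 8·exp(2·t). En substituant t = log(4)/2: x(log(4)/2) = 32.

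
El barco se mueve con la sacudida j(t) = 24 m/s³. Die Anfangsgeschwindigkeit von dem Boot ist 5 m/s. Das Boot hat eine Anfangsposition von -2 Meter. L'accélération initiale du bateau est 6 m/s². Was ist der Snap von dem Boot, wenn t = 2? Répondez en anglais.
To solve this, we need to take 1 derivative of our jerk equation j(t) = 24. Taking d/dt of j(t), we find s(t) = 0. From the given snap equation s(t) = 0, we substitute t = 2 to get s = 0.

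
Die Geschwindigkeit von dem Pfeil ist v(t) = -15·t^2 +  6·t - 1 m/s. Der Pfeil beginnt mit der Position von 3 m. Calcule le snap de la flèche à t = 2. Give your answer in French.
Pour résoudre ceci, nous devons prendre 3 dérivées de notre équation de la vitesse v(t) = -15·t^2 + 6·t - 1. En prenant d/dt de v(t), nous trouvons a(t) = 6 - 30·t. La dérivée de l'accélération donne le jerk: j(t) = -30. En prenant d/dt de j(t), nous trouvons s(t) = 0. Nous avons le snap s(t) = 0. En substituant t = 2: s(2) = 0.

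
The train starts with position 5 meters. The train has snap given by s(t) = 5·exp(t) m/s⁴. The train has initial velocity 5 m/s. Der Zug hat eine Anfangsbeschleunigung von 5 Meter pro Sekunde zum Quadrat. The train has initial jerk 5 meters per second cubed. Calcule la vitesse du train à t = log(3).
Pour résoudre ceci, nous devons prendre 3 primitives de notre équation du snap s(t) = 5·exp(t). En intégrant le snap et en utilisant la condition initiale j(0) = 5, nous obtenons j(t) = 5·exp(t). L'intégrale du jerk est l'accélération. En utilisant a(0) = 5, nous obtenons a(t) = 5·exp(t). En intégrant l'accélération et en utilisant la condition initiale v(0) = 5, nous obtenons v(t) = 5·exp(t). En utilisant v(t) = 5·exp(t) et en substituant t = log(3), nous trouvons v = 15.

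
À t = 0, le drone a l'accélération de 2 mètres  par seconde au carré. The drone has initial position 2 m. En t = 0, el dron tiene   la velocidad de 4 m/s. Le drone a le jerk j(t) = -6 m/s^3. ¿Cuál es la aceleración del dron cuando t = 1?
Debemos encontrar la antiderivada de nuestra ecuación de la sacudida j(t) = -6 1 vez. Tomando ∫j(t)dt y aplicando a(0) = 2, encontramos a(t) = 2 - 6·t. De la ecuación de la aceleración a(t) = 2 - 6·t, sustituimos t = 1 para obtener a = -4.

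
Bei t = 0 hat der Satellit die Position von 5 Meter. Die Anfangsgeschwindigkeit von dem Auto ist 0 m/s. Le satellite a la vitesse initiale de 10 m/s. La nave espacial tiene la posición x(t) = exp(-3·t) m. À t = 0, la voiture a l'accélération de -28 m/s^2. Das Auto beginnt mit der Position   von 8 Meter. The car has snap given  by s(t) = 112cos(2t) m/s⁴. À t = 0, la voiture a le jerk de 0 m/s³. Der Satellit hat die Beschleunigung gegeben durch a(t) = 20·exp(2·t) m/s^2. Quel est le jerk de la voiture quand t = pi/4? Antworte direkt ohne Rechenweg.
La réponse est 56.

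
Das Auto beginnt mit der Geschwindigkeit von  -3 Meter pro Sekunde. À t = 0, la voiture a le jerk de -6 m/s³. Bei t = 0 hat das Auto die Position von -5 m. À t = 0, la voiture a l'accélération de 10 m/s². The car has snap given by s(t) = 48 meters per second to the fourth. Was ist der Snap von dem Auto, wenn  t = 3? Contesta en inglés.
Using s(t) = 48 and substituting t = 3, we find s = 48.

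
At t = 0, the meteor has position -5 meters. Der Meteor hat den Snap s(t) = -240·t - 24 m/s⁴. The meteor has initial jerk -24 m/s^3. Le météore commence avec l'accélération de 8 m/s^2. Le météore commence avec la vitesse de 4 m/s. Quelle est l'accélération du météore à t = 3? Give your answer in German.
Wir müssen unsere Gleichung für den Snap s(t) = -240·t - 24 2-mal integrieren. Durch Integration von dem Snap und Verwendung der Anfangsbedingung j(0) = -24, erhalten wir j(t) = -120·t^2 - 24·t - 24. Durch Integration von dem Ruck und Verwendung der Anfangsbedingung a(0) = 8, erhalten wir a(t) = -40·t^3 - 12·t^2 - 24·t + 8. Mit a(t) = -40·t^3 - 12·t^2 - 24·t + 8 und Einsetzen von t = 3, finden wir a = -1252.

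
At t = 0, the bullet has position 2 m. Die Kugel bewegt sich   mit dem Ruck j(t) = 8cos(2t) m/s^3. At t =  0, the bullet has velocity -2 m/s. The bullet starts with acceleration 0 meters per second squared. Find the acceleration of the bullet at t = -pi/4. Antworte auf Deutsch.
Wir müssen das Integral unserer Gleichung für den Ruck j(t) = 8·cos(2·t) 1-mal finden. Mit ∫j(t)dt und Anwendung von a(0) = 0, finden wir a(t) = 4·sin(2·t). Aus der Gleichung für die Beschleunigung a(t) = 4·sin(2·t), setzen wir t = -pi/4 ein und erhalten a = -4.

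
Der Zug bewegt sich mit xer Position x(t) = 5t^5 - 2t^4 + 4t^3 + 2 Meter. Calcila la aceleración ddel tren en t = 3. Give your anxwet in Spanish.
Partiendo de la posición x(t) = 5·t^5 - 2·t^4 + 4·t^3 + 2, tomamos 2 derivadas. Derivando la posición, obtenemos la velocidad: v(t) = 25·t^4 - 8·t^3 + 12·t^2. La derivada de la velocidad da la aceleración: a(t) = 100·t^3 - 24·t^2 + 24·t. De la ecuación de la aceleración a(t) = 100·t^3 - 24·t^2 + 24·t, sustituimos t = 3 para obtener a = 2556.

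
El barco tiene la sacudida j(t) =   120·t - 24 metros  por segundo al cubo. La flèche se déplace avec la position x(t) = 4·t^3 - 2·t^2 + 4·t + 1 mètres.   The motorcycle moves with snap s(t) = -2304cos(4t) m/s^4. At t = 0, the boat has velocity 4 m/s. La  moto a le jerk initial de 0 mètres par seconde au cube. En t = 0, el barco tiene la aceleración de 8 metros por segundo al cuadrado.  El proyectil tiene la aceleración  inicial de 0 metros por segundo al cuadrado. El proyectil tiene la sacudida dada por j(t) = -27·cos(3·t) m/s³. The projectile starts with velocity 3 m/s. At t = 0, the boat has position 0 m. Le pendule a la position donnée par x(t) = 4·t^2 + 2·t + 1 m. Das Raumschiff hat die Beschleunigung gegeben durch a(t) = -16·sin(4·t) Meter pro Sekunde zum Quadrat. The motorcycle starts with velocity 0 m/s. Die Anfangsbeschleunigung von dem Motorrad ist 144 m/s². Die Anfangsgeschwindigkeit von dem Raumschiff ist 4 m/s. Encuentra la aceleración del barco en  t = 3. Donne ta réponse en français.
En partant du jerk j(t) = 120·t - 24, nous prenons 1 intégrale. La primitive du jerk est l'accélération. En utilisant a(0) = 8, nous obtenons a(t) = 60·t^2 - 24·t + 8. En utilisant a(t) = 60·t^2 - 24·t + 8 et en substituant t = 3, nous trouvons a = 476.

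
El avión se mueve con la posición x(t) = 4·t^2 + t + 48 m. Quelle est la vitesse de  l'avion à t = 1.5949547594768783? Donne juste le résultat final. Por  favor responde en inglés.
v(1.5949547594768783) = 13.7596380758150.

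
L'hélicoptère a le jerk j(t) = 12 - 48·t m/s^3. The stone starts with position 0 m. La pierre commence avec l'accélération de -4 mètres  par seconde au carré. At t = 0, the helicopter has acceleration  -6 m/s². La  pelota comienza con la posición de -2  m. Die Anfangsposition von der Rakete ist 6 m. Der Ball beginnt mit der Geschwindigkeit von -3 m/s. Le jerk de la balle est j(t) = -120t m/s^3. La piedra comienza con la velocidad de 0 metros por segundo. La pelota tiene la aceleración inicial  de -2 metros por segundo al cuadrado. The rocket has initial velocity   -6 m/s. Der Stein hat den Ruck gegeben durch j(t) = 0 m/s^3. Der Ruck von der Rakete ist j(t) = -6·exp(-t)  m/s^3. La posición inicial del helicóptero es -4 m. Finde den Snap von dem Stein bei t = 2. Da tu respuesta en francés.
Pour résoudre ceci, nous devons prendre 1 dérivée de notre équation du jerk j(t) = 0. En prenant d/dt de j(t), nous trouvons s(t) = 0. En utilisant s(t) = 0 et en substituant t = 2, nous trouvons s = 0.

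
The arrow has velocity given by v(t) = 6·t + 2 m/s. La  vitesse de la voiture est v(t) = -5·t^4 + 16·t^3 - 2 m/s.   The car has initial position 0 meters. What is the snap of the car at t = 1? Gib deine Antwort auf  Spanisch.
Para resolver esto, necesitamos tomar 3 derivadas de nuestra ecuación de la velocidad v(t) = -5·t^4 + 16·t^3 - 2. La derivada de la velocidad da la aceleración: a(t) = -20·t^3 + 48·t^2. Derivando la aceleración, obtenemos la sacudida: j(t) = -60·t^2 + 96·t. Tomando d/dt de j(t), encontramos s(t) = 96 - 120·t. De la ecuación del snap s(t) = 96 - 120·t, sustituimos t = 1 para obtener s = -24.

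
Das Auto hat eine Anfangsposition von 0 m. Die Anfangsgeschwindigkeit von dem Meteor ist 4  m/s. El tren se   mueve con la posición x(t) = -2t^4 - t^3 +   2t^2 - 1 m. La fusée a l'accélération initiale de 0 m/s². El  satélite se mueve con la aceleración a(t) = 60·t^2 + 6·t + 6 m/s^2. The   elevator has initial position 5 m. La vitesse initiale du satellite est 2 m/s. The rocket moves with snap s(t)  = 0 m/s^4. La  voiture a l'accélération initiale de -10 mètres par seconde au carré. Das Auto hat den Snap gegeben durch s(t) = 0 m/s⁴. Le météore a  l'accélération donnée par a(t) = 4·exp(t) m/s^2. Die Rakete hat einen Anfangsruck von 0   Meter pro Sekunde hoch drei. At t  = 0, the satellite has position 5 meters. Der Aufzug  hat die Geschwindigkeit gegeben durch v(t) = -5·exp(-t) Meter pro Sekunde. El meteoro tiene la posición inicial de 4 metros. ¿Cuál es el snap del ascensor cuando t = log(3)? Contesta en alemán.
Um dies zu lösen, müssen wir 3 Ableitungen unserer Gleichung für die Geschwindigkeit v(t) = -5·exp(-t) nehmen. Durch Ableiten von der Geschwindigkeit erhalten wir die Beschleunigung: a(t) = 5·exp(-t). Durch Ableiten von der Beschleunigung erhalten wir den Ruck: j(t) = -5·exp(-t). Durch Ableiten von dem Ruck erhalten wir den Snap: s(t) = 5·exp(-t). Mit s(t) = 5·exp(-t) und Einsetzen von t = log(3), finden wir s = 5/3.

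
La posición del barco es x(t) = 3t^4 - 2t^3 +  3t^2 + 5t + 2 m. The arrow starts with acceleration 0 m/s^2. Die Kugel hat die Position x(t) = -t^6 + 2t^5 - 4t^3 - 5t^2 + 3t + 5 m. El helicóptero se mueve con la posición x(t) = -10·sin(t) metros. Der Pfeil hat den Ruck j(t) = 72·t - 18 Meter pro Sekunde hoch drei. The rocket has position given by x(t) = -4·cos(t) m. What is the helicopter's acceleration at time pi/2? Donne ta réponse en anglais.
To solve this, we need to take 2 derivatives of our position equation x(t) = -10·sin(t). Taking d/dt of x(t), we find v(t) = -10·cos(t). Taking d/dt of v(t), we find a(t) = 10·sin(t). Using a(t) = 10·sin(t) and substituting t = pi/2, we find a = 10.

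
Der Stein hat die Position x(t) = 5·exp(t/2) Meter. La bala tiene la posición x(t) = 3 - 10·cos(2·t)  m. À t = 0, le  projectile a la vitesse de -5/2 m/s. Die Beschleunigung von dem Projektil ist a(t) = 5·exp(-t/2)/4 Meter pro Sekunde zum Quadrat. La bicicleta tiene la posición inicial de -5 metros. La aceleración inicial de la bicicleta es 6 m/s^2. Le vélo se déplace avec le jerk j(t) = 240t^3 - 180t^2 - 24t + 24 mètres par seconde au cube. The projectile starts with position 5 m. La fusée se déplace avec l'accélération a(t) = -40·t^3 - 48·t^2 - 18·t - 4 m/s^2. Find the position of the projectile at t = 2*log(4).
To solve this, we need to take 2 integrals of our acceleration equation a(t) = 5·exp(-t/2)/4. Finding the integral of a(t) and using v(0) = -5/2: v(t) = -5·exp(-t/2)/2. The integral of velocity, with x(0) = 5, gives position: x(t) = 5·exp(-t/2). We have position x(t) = 5·exp(-t/2). Substituting t = 2*log(4): x(2*log(4)) = 5/4.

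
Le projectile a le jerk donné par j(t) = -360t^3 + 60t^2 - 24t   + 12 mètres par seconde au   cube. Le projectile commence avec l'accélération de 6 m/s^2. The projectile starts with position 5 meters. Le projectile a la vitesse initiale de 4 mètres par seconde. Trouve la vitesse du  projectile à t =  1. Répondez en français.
En partant du jerk j(t) = -360·t^3 + 60·t^2 - 24·t + 12, nous prenons 2 primitives. L'intégrale du jerk est l'accélération. En utilisant a(0) = 6, nous obtenons a(t) = -90·t^4 + 20·t^3 - 12·t^2 + 12·t + 6. L'intégrale de l'accélération, avec v(0) = 4, donne la vitesse: v(t) = -18·t^5 + 5·t^4 - 4·t^3 + 6·t^2 + 6·t + 4. De l'équation de la vitesse v(t) = -18·t^5 + 5·t^4 - 4·t^3 + 6·t^2 + 6·t + 4, nous substituons t = 1 pour obtenir v = -1.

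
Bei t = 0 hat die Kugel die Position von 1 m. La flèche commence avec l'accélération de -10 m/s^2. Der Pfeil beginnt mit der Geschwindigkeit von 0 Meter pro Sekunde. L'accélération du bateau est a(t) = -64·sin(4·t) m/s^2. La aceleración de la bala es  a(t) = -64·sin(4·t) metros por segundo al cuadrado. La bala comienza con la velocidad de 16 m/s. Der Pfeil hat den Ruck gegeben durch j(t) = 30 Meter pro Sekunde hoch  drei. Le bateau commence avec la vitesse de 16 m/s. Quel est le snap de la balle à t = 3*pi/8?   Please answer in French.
Pour résoudre ceci, nous devons prendre 2 dérivées de notre équation de l'accélération a(t) = -64·sin(4·t). En dérivant l'accélération, nous obtenons le jerk: j(t) = -256·cos(4·t). En dérivant le jerk, nous obtenons le snap: s(t) = 1024·sin(4·t). En utilisant s(t) = 1024·sin(4·t) et en substituant t = 3*pi/8, nous trouvons s = -1024.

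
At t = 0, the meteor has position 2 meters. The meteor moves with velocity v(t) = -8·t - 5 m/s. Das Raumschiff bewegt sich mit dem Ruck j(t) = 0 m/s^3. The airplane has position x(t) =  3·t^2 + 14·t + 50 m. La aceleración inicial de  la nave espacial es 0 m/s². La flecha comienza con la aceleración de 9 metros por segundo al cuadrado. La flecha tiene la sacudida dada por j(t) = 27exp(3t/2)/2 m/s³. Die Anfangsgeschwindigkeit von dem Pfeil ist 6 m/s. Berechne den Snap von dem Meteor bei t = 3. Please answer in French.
Nous devons dériver notre équation de la vitesse v(t) = -8·t - 5 3 fois. En dérivant la vitesse, nous obtenons l'accélération: a(t) = -8. La dérivée de l'accélération donne le jerk: j(t) = 0. La dérivée du jerk donne le snap: s(t) = 0. Nous avons le snap s(t) = 0. En substituant t = 3: s(3) = 0.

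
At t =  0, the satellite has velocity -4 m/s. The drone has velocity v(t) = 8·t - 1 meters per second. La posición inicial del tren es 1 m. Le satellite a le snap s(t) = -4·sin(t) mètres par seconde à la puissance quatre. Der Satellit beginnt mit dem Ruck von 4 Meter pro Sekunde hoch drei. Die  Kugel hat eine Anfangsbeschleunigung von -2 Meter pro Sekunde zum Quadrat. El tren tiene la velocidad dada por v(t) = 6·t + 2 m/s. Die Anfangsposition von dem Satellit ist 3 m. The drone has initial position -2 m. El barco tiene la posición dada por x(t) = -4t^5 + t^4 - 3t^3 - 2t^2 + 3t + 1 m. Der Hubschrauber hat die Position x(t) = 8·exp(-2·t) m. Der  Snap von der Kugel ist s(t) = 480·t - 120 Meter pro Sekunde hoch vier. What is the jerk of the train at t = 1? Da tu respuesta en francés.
Pour résoudre ceci, nous devons prendre 2 dérivées de notre équation de la vitesse v(t) = 6·t + 2. En dérivant la vitesse, nous obtenons l'accélération: a(t) = 6. En dérivant l'accélération, nous obtenons le jerk: j(t) = 0. De l'équation du jerk j(t) = 0, nous substituons t = 1 pour obtenir j = 0.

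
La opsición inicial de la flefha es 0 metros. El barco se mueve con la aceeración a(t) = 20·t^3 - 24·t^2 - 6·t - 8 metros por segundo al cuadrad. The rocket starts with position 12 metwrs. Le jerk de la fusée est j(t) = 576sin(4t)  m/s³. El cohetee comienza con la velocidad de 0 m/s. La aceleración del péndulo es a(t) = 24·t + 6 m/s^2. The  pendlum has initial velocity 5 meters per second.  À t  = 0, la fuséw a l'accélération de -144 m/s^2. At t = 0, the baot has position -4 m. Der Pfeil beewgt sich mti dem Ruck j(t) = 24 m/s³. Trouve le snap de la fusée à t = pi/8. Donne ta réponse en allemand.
Ausgehend von dem Ruck j(t) = 576·sin(4·t), nehmen wir 1 Ableitung. Mit d/dt von j(t) finden wir s(t) = 2304·cos(4·t). Aus der Gleichung für den Snap s(t) = 2304·cos(4·t), setzen wir t = pi/8 ein und erhalten s = 0.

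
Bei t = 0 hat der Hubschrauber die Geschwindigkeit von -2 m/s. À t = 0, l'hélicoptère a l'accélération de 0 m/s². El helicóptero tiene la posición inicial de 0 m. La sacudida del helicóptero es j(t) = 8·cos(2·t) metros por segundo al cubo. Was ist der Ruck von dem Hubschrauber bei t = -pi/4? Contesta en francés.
Nous avons le jerk j(t) = 8·cos(2·t). En substituant t = -pi/4: j(-pi/4) = 0.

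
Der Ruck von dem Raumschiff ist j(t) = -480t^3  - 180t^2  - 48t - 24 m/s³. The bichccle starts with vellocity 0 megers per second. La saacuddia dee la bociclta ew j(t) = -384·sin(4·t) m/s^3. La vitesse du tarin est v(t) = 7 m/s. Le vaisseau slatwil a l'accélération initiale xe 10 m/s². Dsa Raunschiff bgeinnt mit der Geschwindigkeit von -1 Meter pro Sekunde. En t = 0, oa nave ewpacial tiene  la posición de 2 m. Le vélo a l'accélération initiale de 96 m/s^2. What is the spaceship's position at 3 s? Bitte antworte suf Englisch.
We need to integrate our jerk equation j(t) = -480·t^3 - 180·t^2 - 48·t - 24 3 times. The antiderivative of jerk is acceleration. Using a(0) = 10, we get a(t) = -120·t^4 - 60·t^3 - 24·t^2 - 24·t + 10. The integral of acceleration, with v(0) = -1, gives velocity: v(t) = -24·t^5 - 15·t^4 - 8·t^3 - 12·t^2 + 10·t - 1. The antiderivative of velocity, with x(0) = 2, gives position: x(t) = -4·t^6 - 3·t^5 - 2·t^4 - 4·t^3 + 5·t^2 - t + 2. Using x(t) = -4·t^6 - 3·t^5 - 2·t^4 - 4·t^3 + 5·t^2 - t + 2 and substituting t = 3, we find x = -3871.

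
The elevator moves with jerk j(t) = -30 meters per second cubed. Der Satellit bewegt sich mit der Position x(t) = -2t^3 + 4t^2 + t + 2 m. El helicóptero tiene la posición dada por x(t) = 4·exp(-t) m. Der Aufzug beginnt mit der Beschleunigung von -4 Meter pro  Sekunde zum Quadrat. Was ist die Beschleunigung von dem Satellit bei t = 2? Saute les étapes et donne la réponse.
Die Antwort ist -16.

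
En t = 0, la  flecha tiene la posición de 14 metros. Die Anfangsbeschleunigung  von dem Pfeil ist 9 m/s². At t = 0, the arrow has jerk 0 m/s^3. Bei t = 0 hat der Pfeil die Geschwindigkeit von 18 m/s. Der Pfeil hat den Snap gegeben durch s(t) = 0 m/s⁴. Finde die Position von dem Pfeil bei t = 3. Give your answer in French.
En partant du snap s(t) = 0, nous prenons 4 intégrales. En intégrant le snap et en utilisant la condition initiale j(0) = 0, nous obtenons j(t) = 0. En intégrant le jerk et en utilisant la condition initiale a(0) = 9, nous obtenons a(t) = 9. En intégrant l'accélération et en utilisant la condition initiale v(0) = 18, nous obtenons v(t) = 9·t + 18. En prenant ∫v(t)dt et en appliquant x(0) = 14, nous trouvons x(t) = 9·t^2/2 + 18·t + 14. Nous avons la position x(t) = 9·t^2/2 + 18·t + 14. En substituant t = 3: x(3) = 217/2.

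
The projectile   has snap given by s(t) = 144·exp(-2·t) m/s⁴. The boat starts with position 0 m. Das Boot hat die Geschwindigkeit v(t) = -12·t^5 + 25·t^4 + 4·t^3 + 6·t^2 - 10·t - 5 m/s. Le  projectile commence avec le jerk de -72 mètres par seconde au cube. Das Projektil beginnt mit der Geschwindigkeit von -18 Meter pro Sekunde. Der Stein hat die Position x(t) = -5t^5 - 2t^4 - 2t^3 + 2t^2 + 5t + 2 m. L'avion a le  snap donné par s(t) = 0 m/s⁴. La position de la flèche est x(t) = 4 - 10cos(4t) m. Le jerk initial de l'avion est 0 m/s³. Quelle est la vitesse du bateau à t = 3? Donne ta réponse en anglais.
Using v(t) = -12·t^5 + 25·t^4 + 4·t^3 + 6·t^2 - 10·t - 5 and substituting t = 3, we find v = -764.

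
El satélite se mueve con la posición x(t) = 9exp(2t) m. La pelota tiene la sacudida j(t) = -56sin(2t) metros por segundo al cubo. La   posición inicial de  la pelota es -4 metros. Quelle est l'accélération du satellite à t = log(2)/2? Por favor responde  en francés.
En partant de la position x(t) = 9·exp(2·t), nous prenons 2 dérivées. En prenant d/dt de x(t), nous trouvons v(t) = 18·exp(2·t). En dérivant la vitesse, nous obtenons l'accélération: a(t) = 36·exp(2·t). Nous avons l'accélération a(t) = 36·exp(2·t). En substituant t = log(2)/2: a(log(2)/2) = 72.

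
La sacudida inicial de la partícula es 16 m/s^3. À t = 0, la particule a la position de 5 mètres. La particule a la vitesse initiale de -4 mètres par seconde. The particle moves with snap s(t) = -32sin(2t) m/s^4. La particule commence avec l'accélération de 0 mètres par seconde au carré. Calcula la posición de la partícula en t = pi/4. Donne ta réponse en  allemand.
Ausgehend von dem Snap s(t) = -32·sin(2·t), nehmen wir 4 Integrale. Das Integral von dem Snap, mit j(0) = 16, ergibt den Ruck: j(t) = 16·cos(2·t). Mit ∫j(t)dt und Anwendung von a(0) = 0, finden wir a(t) = 8·sin(2·t). Durch Integration von der Beschleunigung und Verwendung der Anfangsbedingung v(0) = -4, erhalten wir v(t) = -4·cos(2·t). Durch Integration von der Geschwindigkeit und Verwendung der Anfangsbedingung x(0) = 5, erhalten wir x(t) = 5 - 2·sin(2·t). Aus der Gleichung für die Position x(t) = 5 - 2·sin(2·t), setzen wir t = pi/4 ein und erhalten x = 3.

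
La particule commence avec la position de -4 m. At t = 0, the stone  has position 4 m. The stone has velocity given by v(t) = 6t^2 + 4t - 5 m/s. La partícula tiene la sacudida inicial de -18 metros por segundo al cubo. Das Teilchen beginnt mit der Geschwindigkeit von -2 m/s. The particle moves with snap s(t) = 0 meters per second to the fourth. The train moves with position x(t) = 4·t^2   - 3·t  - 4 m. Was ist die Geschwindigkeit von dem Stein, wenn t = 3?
Aus der Gleichung für die Geschwindigkeit v(t) = 6·t^2 + 4·t - 5, setzen wir t = 3 ein und erhalten v = 61.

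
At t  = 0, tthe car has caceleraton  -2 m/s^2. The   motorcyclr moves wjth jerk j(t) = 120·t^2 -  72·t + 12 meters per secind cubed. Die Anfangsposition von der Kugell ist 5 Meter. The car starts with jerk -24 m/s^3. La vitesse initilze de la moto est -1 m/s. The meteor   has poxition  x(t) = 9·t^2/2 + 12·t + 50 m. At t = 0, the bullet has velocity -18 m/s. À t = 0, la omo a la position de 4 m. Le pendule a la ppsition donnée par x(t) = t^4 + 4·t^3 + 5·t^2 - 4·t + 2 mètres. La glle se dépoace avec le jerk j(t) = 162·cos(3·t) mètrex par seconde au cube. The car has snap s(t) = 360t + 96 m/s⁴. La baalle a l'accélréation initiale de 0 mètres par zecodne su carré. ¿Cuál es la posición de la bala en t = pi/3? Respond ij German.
Wir müssen das Integral unserer Gleichung für den Ruck j(t) = 162·cos(3·t) 3-mal finden. Mit ∫j(t)dt und Anwendung von a(0) = 0, finden wir a(t) = 54·sin(3·t). Die Stammfunktion von der Beschleunigung, mit v(0) = -18, ergibt die Geschwindigkeit: v(t) = -18·cos(3·t). Durch Integration von der Geschwindigkeit und Verwendung der Anfangsbedingung x(0) = 5, erhalten wir x(t) = 5 - 6·sin(3·t). Wir haben die Position x(t) = 5 - 6·sin(3·t). Durch Einsetzen von t = pi/3: x(pi/3) = 5.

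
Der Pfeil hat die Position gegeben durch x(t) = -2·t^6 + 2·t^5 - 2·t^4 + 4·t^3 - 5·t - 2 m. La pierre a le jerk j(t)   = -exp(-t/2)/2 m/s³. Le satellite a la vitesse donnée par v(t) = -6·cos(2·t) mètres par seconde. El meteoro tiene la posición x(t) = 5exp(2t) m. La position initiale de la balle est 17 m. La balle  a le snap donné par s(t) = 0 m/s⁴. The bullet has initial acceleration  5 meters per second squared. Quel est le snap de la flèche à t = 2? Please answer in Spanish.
Debemos derivar nuestra ecuación de la posición x(t) = -2·t^6 + 2·t^5 - 2·t^4 + 4·t^3 - 5·t - 2 4 veces. Derivando la posición, obtenemos la velocidad: v(t) = -12·t^5 + 10·t^4 - 8·t^3 + 12·t^2 - 5. Tomando d/dt de v(t), encontramos a(t) = -60·t^4 + 40·t^3 - 24·t^2 + 24·t. Derivando la aceleración, obtenemos la sacudida: j(t) = -240·t^3 + 120·t^2 - 48·t + 24. Tomando d/dt de j(t), encontramos s(t) = -720·t^2 + 240·t - 48. Tenemos el snap s(t) = -720·t^2 + 240·t - 48. Sustituyendo t = 2: s(2) = -2448.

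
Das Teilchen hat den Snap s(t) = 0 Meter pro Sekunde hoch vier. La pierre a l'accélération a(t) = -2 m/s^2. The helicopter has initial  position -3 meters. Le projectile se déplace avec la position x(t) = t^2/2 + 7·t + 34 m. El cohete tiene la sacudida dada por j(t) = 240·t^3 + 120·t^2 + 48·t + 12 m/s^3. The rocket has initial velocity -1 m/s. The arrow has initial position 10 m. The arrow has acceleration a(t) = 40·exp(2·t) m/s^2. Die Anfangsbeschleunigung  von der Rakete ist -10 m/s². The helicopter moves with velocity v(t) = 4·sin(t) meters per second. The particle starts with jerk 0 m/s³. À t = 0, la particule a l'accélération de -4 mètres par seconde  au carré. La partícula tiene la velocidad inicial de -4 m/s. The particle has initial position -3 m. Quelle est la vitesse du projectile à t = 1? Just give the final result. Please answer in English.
At t = 1, v = 8.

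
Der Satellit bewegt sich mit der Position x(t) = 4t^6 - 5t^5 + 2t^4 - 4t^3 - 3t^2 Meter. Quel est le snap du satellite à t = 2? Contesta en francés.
Pour résoudre ceci, nous devons prendre 4 dérivées de notre équation de la position x(t) = 4·t^6 - 5·t^5 + 2·t^4 - 4·t^3 - 3·t^2. En prenant d/dt de x(t), nous trouvons v(t) = 24·t^5 - 25·t^4 + 8·t^3 - 12·t^2 - 6·t. En prenant d/dt de v(t), nous trouvons a(t) = 120·t^4 - 100·t^3 + 24·t^2 - 24·t - 6. En prenant d/dt de a(t), nous trouvons j(t) = 480·t^3 - 300·t^2 + 48·t - 24. En prenant d/dt de j(t), nous trouvons s(t) = 1440·t^2 - 600·t + 48. De l'équation du snap s(t) = 1440·t^2 - 600·t + 48, nous substituons t = 2 pour obtenir s = 4608.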